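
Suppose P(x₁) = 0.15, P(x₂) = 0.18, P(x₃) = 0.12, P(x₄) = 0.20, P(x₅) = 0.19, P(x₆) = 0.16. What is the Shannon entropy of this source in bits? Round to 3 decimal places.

2.566 bits

H = −Σ pᵢ log₂ pᵢ.
−0.15·log₂(0.15) = 0.4105
−0.18·log₂(0.18) = 0.4453
−0.12·log₂(0.12) = 0.3671
−0.20·log₂(0.20) = 0.4644
−0.19·log₂(0.19) = 0.4552
−0.16·log₂(0.16) = 0.4230
Sum ≈ 2.5655 → 2.566 bits.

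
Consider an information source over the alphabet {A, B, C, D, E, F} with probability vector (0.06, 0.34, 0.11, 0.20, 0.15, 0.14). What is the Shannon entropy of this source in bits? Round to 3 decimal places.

2.395 bits

H = −Σ pᵢ log₂ pᵢ.
−0.06·log₂(0.06) = 0.2435
−0.34·log₂(0.34) = 0.5292
−0.11·log₂(0.11) = 0.3503
−0.20·log₂(0.20) = 0.4644
−0.15·log₂(0.15) = 0.4105
−0.14·log₂(0.14) = 0.3971
Sum ≈ 2.3950 → 2.395 bits.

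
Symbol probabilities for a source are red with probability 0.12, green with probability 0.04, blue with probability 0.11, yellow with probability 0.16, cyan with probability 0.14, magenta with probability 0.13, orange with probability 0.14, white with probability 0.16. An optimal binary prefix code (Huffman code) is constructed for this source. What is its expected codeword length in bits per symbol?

Repeatedly combine the two least-probable nodes; the expected code length is the sum of the merged weights.
merge 1/25 + 11/100 → 3/20
merge 3/25 + 13/100 → 1/4
merge 7/50 + 7/50 → 7/25
merge 3/20 + 4/25 → 31/100
merge 4/25 + 1/4 → 41/100
merge 7/25 + 31/100 → 59/100
merge 41/100 + 59/100 → 1
L = 3/20 + 1/4 + 7/25 + 31/100 + 41/100 + 59/100 + 1 = 299/100 = 2.99 bits/symbol.

2.99 bits/symbol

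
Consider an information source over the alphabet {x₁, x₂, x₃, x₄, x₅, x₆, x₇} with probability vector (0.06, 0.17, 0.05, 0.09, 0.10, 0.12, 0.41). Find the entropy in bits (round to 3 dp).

H = −Σ pᵢ log₂ pᵢ.
−0.06·log₂(0.06) = 0.2435
−0.17·log₂(0.17) = 0.4346
−0.05·log₂(0.05) = 0.2161
−0.09·log₂(0.09) = 0.3127
−0.10·log₂(0.10) = 0.3322
−0.12·log₂(0.12) = 0.3671
−0.41·log₂(0.41) = 0.5274
Sum ≈ 2.4335 → 2.434 bits.

2.434 bits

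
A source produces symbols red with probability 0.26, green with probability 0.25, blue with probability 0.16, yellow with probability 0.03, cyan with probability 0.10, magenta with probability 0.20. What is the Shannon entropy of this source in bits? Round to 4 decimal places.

H = −Σ pᵢ log₂ pᵢ.
−0.26·log₂(0.26) = 0.5053
−0.25·log₂(0.25) = 0.5000
−0.16·log₂(0.16) = 0.4230
−0.03·log₂(0.03) = 0.1518
−0.10·log₂(0.10) = 0.3322
−0.20·log₂(0.20) = 0.4644
Sum ≈ 2.3767 → 2.3767 bits.

2.3767 bits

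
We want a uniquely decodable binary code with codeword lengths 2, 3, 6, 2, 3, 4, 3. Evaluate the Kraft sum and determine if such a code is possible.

With common denominator 2^6 = 64: Σ 2^(−ℓᵢ) = 16/64 + 8/64 + 1/64 + 16/64 + 8/64 + 4/64 + 8/64 = 61/64 = 0.953125.
Kraft's inequality requires Σ ≤ 1; here Σ = 0.953125 ≤ 1, so such a prefix code exists.

0.953125; yes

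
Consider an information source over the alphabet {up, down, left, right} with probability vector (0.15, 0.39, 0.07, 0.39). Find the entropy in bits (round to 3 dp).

1.739 bits

H = −Σ pᵢ log₂ pᵢ.
−0.15·log₂(0.15) = 0.4105
−0.39·log₂(0.39) = 0.5298
−0.07·log₂(0.07) = 0.2686
−0.39·log₂(0.39) = 0.5298
Sum ≈ 1.7387 → 1.739 bits.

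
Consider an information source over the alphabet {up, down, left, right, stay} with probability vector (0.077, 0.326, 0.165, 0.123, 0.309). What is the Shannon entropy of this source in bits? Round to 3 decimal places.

2.136 bits

H = −Σ pᵢ log₂ pᵢ.
−0.077·log₂(0.077) = 0.2848
−0.326·log₂(0.326) = 0.5272
−0.165·log₂(0.165) = 0.4289
−0.123·log₂(0.123) = 0.3719
−0.309·log₂(0.309) = 0.5235
Sum ≈ 2.1363 → 2.136 bits.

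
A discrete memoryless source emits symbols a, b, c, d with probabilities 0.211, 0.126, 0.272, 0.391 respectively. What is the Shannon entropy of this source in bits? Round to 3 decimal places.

H = −Σ pᵢ log₂ pᵢ.
−0.211·log₂(0.211) = 0.4736
−0.126·log₂(0.126) = 0.3766
−0.272·log₂(0.272) = 0.5109
−0.391·log₂(0.391) = 0.5297
Sum ≈ 1.8908 → 1.891 bits.

1.891 bits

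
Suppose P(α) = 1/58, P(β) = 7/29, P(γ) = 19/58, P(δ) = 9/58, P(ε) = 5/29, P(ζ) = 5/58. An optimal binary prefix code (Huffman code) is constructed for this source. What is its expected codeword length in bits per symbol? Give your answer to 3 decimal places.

2.362 bits/symbol

Repeatedly combine the two least-probable nodes; the expected code length is the sum of the merged weights.
merge 1/58 + 5/58 → 3/29
merge 3/29 + 9/58 → 15/58
merge 5/29 + 7/29 → 12/29
merge 15/58 + 19/58 → 17/29
merge 12/29 + 17/29 → 1
L = 3/29 + 15/58 + 12/29 + 17/29 + 1 = 137/58 ≈ 2.362 bits/symbol.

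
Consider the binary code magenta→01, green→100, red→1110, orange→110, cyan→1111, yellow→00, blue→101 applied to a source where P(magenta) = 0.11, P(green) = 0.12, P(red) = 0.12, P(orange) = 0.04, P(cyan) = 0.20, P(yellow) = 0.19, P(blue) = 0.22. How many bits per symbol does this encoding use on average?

L̄ = Σ pᵢ·ℓᵢ = 0.11·2 + 0.12·3 + 0.12·4 + 0.04·3 + 0.20·4 + 0.19·2 + 0.22·3 = 3.02 bits/symbol.

3.02 bits/symbol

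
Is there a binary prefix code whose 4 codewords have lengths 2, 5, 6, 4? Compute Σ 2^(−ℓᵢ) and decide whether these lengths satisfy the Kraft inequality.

0.359375; yes

With common denominator 2^6 = 64: Σ 2^(−ℓᵢ) = 16/64 + 2/64 + 1/64 + 4/64 = 23/64 = 0.359375.
Kraft's inequality requires Σ ≤ 1; here Σ = 0.359375 ≤ 1, so such a prefix code exists.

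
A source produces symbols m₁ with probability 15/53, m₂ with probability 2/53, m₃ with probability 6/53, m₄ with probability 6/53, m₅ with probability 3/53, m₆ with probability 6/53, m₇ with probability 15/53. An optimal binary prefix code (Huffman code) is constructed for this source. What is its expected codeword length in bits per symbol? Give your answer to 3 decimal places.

Repeatedly combine the two least-probable nodes; the expected code length is the sum of the merged weights.
merge 2/53 + 3/53 → 5/53
merge 5/53 + 6/53 → 11/53
merge 6/53 + 6/53 → 12/53
merge 11/53 + 12/53 → 23/53
merge 15/53 + 15/53 → 30/53
merge 23/53 + 30/53 → 1
L = 5/53 + 11/53 + 12/53 + 23/53 + 30/53 + 1 = 134/53 ≈ 2.528 bits/symbol.

2.528 bits/symbol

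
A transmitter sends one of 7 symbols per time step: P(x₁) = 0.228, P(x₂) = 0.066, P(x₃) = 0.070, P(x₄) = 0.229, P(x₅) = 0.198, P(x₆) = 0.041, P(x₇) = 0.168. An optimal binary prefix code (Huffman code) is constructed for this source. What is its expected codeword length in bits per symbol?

2.629 bits/symbol

Repeatedly combine the two least-probable nodes; the expected code length is the sum of the merged weights.
merge 41/1000 + 33/500 → 107/1000
merge 7/100 + 107/1000 → 177/1000
merge 21/125 + 177/1000 → 69/200
merge 99/500 + 57/250 → 213/500
merge 229/1000 + 69/200 → 287/500
merge 213/500 + 287/500 → 1
L = 107/1000 + 177/1000 + 69/200 + 213/500 + 287/500 + 1 = 2629/1000 = 2.629 bits/symbol.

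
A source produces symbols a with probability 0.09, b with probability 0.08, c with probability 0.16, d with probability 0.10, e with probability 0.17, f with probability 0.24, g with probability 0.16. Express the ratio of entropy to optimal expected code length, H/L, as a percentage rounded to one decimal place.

Entropy H = −Σ p log₂ p ≈ 2.7111 bits.
Huffman merges: 2/25+9/100→17/100; 1/10+4/25→13/50; 4/25+17/100→33/100; 17/100+6/25→41/100; 13/50+33/100→59/100; 41/100+59/100→1. L = 69/25 ≈ 2.7600.
Efficiency = H/L = 2.7111/2.7600 = 98.2%.

98.2%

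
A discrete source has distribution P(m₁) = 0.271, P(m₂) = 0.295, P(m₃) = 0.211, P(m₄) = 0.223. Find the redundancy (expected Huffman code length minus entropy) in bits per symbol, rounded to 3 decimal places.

Entropy H = −Σ p log₂ p ≈ 1.9864 bits.
Huffman merges: 211/1000+223/1000→217/500; 271/1000+59/200→283/500; 217/500+283/500→1. L = 2 ≈ 2.0000.
L − H = 2.0000 − 1.9864 = 0.014 bits.

0.014 bits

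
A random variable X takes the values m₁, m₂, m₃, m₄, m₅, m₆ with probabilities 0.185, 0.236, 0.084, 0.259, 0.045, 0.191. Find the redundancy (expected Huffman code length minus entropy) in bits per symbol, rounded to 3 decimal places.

Entropy H = −Σ p log₂ p ≈ 2.4044 bits.
Huffman merges: 9/200+21/250→129/1000; 129/1000+37/200→157/500; 191/1000+59/250→427/1000; 259/1000+157/500→573/1000; 427/1000+573/1000→1. L = 2443/1000 ≈ 2.4430.
L − H = 2.4430 − 2.4044 = 0.039 bits.

0.039 bits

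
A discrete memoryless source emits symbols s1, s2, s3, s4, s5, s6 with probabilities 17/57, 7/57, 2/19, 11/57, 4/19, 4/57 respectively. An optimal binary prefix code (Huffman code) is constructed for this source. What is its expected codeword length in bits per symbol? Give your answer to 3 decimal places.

Repeatedly combine the two least-probable nodes; the expected code length is the sum of the merged weights.
merge 4/57 + 2/19 → 10/57
merge 7/57 + 10/57 → 17/57
merge 11/57 + 4/19 → 23/57
merge 17/57 + 17/57 → 34/57
merge 23/57 + 34/57 → 1
L = 10/57 + 17/57 + 23/57 + 34/57 + 1 = 47/19 ≈ 2.474 bits/symbol.

2.474 bits/symbol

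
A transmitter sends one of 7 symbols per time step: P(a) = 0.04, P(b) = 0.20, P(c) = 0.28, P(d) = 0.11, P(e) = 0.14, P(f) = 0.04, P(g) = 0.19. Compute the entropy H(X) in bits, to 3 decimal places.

H = −Σ pᵢ log₂ pᵢ.
−0.04·log₂(0.04) = 0.1858
−0.20·log₂(0.20) = 0.4644
−0.28·log₂(0.28) = 0.5142
−0.11·log₂(0.11) = 0.3503
−0.14·log₂(0.14) = 0.3971
−0.04·log₂(0.04) = 0.1858
−0.19·log₂(0.19) = 0.4552
Sum ≈ 2.5527 → 2.553 bits.

2.553 bits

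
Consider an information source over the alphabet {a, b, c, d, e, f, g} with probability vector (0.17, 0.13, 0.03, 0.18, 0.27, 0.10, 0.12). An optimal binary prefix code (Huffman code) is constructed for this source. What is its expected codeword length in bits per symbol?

2.68 bits/symbol

Repeatedly combine the two least-probable nodes; the expected code length is the sum of the merged weights.
merge 3/100 + 1/10 → 13/100
merge 3/25 + 13/100 → 1/4
merge 13/100 + 17/100 → 3/10
merge 9/50 + 1/4 → 43/100
merge 27/100 + 3/10 → 57/100
merge 43/100 + 57/100 → 1
L = 13/100 + 1/4 + 3/10 + 43/100 + 57/100 + 1 = 67/25 = 2.68 bits/symbol.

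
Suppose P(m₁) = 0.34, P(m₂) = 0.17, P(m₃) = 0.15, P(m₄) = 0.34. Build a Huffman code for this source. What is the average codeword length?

1.98 bits/symbol

Repeatedly combine the two least-probable nodes; the expected code length is the sum of the merged weights.
merge 3/20 + 17/100 → 8/25
merge 8/25 + 17/50 → 33/50
merge 17/50 + 33/50 → 1
L = 8/25 + 33/50 + 1 = 99/50 = 1.98 bits/symbol.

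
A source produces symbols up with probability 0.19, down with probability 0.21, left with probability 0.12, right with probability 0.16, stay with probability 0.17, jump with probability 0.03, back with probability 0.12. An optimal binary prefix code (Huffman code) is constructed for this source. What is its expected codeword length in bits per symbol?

Repeatedly combine the two least-probable nodes; the expected code length is the sum of the merged weights.
merge 3/100 + 3/25 → 3/20
merge 3/25 + 3/20 → 27/100
merge 4/25 + 17/100 → 33/100
merge 19/100 + 21/100 → 2/5
merge 27/100 + 33/100 → 3/5
merge 2/5 + 3/5 → 1
L = 3/20 + 27/100 + 33/100 + 2/5 + 3/5 + 1 = 11/4 = 2.75 bits/symbol.

2.75 bits/symbol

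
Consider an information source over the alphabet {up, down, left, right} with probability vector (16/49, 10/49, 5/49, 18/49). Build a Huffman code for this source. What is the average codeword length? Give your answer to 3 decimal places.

Repeatedly combine the two least-probable nodes; the expected code length is the sum of the merged weights.
merge 5/49 + 10/49 → 15/49
merge 15/49 + 16/49 → 31/49
merge 18/49 + 31/49 → 1
L = 15/49 + 31/49 + 1 = 95/49 ≈ 1.939 bits/symbol.

1.939 bits/symbol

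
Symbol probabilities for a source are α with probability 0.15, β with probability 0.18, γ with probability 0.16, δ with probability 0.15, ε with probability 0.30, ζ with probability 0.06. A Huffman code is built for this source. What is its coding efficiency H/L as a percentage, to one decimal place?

Entropy H = −Σ p log₂ p ≈ 2.4540 bits.
Huffman merges: 3/50+3/20→21/100; 3/20+4/25→31/100; 9/50+21/100→39/100; 3/10+31/100→61/100; 39/100+61/100→1. L = 63/25 ≈ 2.5200.
Efficiency = H/L = 2.4540/2.5200 = 97.4%.

97.4%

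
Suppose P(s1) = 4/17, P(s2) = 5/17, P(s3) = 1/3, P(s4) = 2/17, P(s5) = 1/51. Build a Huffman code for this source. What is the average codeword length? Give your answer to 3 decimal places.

Repeatedly combine the two least-probable nodes; the expected code length is the sum of the merged weights.
merge 1/51 + 2/17 → 7/51
merge 7/51 + 4/17 → 19/51
merge 5/17 + 1/3 → 32/51
merge 19/51 + 32/51 → 1
L = 7/51 + 19/51 + 32/51 + 1 = 109/51 ≈ 2.137 bits/symbol.

2.137 bits/symbol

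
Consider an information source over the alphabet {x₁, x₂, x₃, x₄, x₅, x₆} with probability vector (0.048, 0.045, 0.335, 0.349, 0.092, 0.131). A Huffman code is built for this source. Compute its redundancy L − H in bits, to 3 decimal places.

0.074 bits

Entropy H = −Σ p log₂ p ≈ 2.1710 bits.
Huffman merges: 9/200+6/125→93/1000; 23/250+93/1000→37/200; 131/1000+37/200→79/250; 79/250+67/200→651/1000; 349/1000+651/1000→1. L = 449/200 ≈ 2.2450.
L − H = 2.2450 − 2.1710 = 0.074 bits.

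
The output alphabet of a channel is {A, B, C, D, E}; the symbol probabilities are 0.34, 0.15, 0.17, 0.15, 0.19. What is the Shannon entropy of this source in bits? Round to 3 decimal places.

2.240 bits

H = −Σ pᵢ log₂ pᵢ.
−0.34·log₂(0.34) = 0.5292
−0.15·log₂(0.15) = 0.4105
−0.17·log₂(0.17) = 0.4346
−0.15·log₂(0.15) = 0.4105
−0.19·log₂(0.19) = 0.4552
Sum ≈ 2.2401 → 2.240 bits.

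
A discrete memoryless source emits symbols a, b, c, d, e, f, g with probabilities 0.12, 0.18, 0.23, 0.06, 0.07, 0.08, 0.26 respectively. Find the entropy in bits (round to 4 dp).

2.6089 bits

H = −Σ pᵢ log₂ pᵢ.
−0.12·log₂(0.12) = 0.3671
−0.18·log₂(0.18) = 0.4453
−0.23·log₂(0.23) = 0.4877
−0.06·log₂(0.06) = 0.2435
−0.07·log₂(0.07) = 0.2686
−0.08·log₂(0.08) = 0.2915
−0.26·log₂(0.26) = 0.5053
Sum ≈ 2.6089 → 2.6089 bits.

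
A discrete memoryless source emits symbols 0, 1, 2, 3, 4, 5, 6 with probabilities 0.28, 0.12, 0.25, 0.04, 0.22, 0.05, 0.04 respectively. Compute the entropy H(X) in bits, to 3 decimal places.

2.449 bits

H = −Σ pᵢ log₂ pᵢ.
−0.28·log₂(0.28) = 0.5142
−0.12·log₂(0.12) = 0.3671
−0.25·log₂(0.25) = 0.5000
−0.04·log₂(0.04) = 0.1858
−0.22·log₂(0.22) = 0.4806
−0.05·log₂(0.05) = 0.2161
−0.04·log₂(0.04) = 0.1858
Sum ≈ 2.4495 → 2.449 bits.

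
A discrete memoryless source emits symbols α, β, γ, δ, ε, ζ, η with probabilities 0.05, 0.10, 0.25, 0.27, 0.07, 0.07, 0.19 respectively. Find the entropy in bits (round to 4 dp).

H = −Σ pᵢ log₂ pᵢ.
−0.05·log₂(0.05) = 0.2161
−0.10·log₂(0.10) = 0.3322
−0.25·log₂(0.25) = 0.5000
−0.27·log₂(0.27) = 0.5100
−0.07·log₂(0.07) = 0.2686
−0.07·log₂(0.07) = 0.2686
−0.19·log₂(0.19) = 0.4552
Sum ≈ 2.5506 → 2.5506 bits.

2.5506 bits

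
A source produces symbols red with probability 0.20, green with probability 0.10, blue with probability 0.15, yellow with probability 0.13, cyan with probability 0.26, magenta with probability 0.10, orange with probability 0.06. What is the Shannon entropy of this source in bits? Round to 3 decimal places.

H = −Σ pᵢ log₂ pᵢ.
−0.20·log₂(0.20) = 0.4644
−0.10·log₂(0.10) = 0.3322
−0.15·log₂(0.15) = 0.4105
−0.13·log₂(0.13) = 0.3826
−0.26·log₂(0.26) = 0.5053
−0.10·log₂(0.10) = 0.3322
−0.06·log₂(0.06) = 0.2435
Sum ≈ 2.6708 → 2.671 bits.

2.671 bits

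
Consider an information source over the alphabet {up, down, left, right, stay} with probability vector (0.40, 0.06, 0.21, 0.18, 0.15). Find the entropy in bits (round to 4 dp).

H = −Σ pᵢ log₂ pᵢ.
−0.40·log₂(0.40) = 0.5288
−0.06·log₂(0.06) = 0.2435
−0.21·log₂(0.21) = 0.4728
−0.18·log₂(0.18) = 0.4453
−0.15·log₂(0.15) = 0.4105
Sum ≈ 2.1010 → 2.1010 bits.

2.1010 bits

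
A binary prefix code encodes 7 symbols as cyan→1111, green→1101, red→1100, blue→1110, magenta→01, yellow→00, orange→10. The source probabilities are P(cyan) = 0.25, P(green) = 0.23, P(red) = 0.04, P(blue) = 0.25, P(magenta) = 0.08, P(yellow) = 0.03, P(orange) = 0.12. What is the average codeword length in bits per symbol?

3.54 bits/symbol

L̄ = Σ pᵢ·ℓᵢ = 0.25·4 + 0.23·4 + 0.04·4 + 0.25·4 + 0.08·2 + 0.03·2 + 0.12·2 = 3.54 bits/symbol.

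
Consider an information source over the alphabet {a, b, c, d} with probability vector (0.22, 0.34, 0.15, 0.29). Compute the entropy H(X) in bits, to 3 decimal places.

1.938 bits

H = −Σ pᵢ log₂ pᵢ.
−0.22·log₂(0.22) = 0.4806
−0.34·log₂(0.34) = 0.5292
−0.15·log₂(0.15) = 0.4105
−0.29·log₂(0.29) = 0.5179
Sum ≈ 1.9382 → 1.938 bits.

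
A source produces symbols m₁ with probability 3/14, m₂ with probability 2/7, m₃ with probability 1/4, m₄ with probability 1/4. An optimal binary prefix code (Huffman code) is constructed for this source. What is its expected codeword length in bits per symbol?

Repeatedly combine the two least-probable nodes; the expected code length is the sum of the merged weights.
merge 3/14 + 1/4 → 13/28
merge 1/4 + 2/7 → 15/28
merge 13/28 + 15/28 → 1
L = 13/28 + 15/28 + 1 = 2 bits/symbol.

2 bits/symbol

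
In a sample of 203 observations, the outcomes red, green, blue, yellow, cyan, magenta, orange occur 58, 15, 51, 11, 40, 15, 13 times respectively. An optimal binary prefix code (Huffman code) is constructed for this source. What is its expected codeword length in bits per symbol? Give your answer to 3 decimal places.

Probabilities are the counts divided by 203.
Repeatedly combine the two least-probable nodes; the expected code length is the sum of the merged weights.
merge 11/203 + 13/203 → 24/203
merge 15/203 + 15/203 → 30/203
merge 24/203 + 30/203 → 54/203
merge 40/203 + 51/203 → 13/29
merge 54/203 + 2/7 → 16/29
merge 13/29 + 16/29 → 1
L = 24/203 + 30/203 + 54/203 + 13/29 + 16/29 + 1 = 514/203 ≈ 2.532 bits/symbol.

2.532 bits/symbol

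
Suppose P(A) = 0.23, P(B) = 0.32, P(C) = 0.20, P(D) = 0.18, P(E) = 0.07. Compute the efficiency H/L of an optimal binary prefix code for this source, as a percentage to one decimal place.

97.4%

Entropy H = −Σ p log₂ p ≈ 2.1919 bits.
Huffman merges: 7/100+9/50→1/4; 1/5+23/100→43/100; 1/4+8/25→57/100; 43/100+57/100→1. L = 9/4 ≈ 2.2500.
Efficiency = H/L = 2.1919/2.2500 = 97.4%.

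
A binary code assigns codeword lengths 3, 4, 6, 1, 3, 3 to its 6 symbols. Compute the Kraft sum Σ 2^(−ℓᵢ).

0.953125

With common denominator 2^6 = 64: Σ 2^(−ℓᵢ) = 8/64 + 4/64 + 1/64 + 32/64 + 8/64 + 8/64 = 61/64 = 0.953125.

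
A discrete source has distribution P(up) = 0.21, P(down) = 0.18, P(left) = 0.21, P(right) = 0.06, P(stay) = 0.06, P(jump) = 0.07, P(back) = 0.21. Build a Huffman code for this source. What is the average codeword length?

2.68 bits/symbol

Repeatedly combine the two least-probable nodes; the expected code length is the sum of the merged weights.
merge 3/50 + 3/50 → 3/25
merge 7/100 + 3/25 → 19/100
merge 9/50 + 19/100 → 37/100
merge 21/100 + 21/100 → 21/50
merge 21/100 + 37/100 → 29/50
merge 21/50 + 29/50 → 1
L = 3/25 + 19/100 + 37/100 + 21/50 + 29/50 + 1 = 67/25 = 2.68 bits/symbol.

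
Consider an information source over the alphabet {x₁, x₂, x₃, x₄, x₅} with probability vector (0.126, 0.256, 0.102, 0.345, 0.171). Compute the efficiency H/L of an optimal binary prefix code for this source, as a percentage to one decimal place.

97.9%

Entropy H = −Σ p log₂ p ≈ 2.1811 bits.
Huffman merges: 51/500+63/500→57/250; 171/1000+57/250→399/1000; 32/125+69/200→601/1000; 399/1000+601/1000→1. L = 557/250 ≈ 2.2280.
Efficiency = H/L = 2.1811/2.2280 = 97.9%.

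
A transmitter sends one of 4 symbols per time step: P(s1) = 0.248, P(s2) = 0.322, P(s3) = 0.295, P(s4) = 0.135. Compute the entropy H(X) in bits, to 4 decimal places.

1.9349 bits

H = −Σ pᵢ log₂ pᵢ.
−0.248·log₂(0.248) = 0.4989
−0.322·log₂(0.322) = 0.5264
−0.295·log₂(0.295) = 0.5196
−0.135·log₂(0.135) = 0.3900
Sum ≈ 1.9349 → 1.9349 bits.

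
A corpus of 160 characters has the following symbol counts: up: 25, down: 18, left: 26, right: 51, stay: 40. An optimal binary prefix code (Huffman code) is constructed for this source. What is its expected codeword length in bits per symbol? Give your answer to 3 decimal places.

Probabilities are the counts divided by 160.
Repeatedly combine the two least-probable nodes; the expected code length is the sum of the merged weights.
merge 9/80 + 5/32 → 43/160
merge 13/80 + 1/4 → 33/80
merge 43/160 + 51/160 → 47/80
merge 33/80 + 47/80 → 1
L = 43/160 + 33/80 + 47/80 + 1 = 363/160 ≈ 2.269 bits/symbol.

2.269 bits/symbol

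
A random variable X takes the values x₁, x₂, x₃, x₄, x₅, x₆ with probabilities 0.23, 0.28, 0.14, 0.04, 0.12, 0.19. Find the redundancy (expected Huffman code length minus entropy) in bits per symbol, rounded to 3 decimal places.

0.053 bits

Entropy H = −Σ p log₂ p ≈ 2.4070 bits.
Huffman merges: 1/25+3/25→4/25; 7/50+4/25→3/10; 19/100+23/100→21/50; 7/25+3/10→29/50; 21/50+29/50→1. L = 123/50 ≈ 2.4600.
L − H = 2.4600 − 2.4070 = 0.053 bits.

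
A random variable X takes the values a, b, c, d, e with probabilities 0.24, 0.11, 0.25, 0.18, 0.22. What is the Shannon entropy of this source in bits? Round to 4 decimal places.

2.2703 bits

H = −Σ pᵢ log₂ pᵢ.
−0.24·log₂(0.24) = 0.4941
−0.11·log₂(0.11) = 0.3503
−0.25·log₂(0.25) = 0.5000
−0.18·log₂(0.18) = 0.4453
−0.22·log₂(0.22) = 0.4806
Sum ≈ 2.2703 → 2.2703 bits.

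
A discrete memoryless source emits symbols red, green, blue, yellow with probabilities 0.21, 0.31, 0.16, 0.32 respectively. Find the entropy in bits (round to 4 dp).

1.9457 bits

H = −Σ pᵢ log₂ pᵢ.
−0.21·log₂(0.21) = 0.4728
−0.31·log₂(0.31) = 0.5238
−0.16·log₂(0.16) = 0.4230
−0.32·log₂(0.32) = 0.5260
Sum ≈ 1.9457 → 1.9457 bits.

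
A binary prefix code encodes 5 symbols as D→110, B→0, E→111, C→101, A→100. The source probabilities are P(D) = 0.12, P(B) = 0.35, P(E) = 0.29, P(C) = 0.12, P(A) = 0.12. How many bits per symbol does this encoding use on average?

2.3 bits/symbol

L̄ = Σ pᵢ·ℓᵢ = 0.12·3 + 0.35·1 + 0.29·3 + 0.12·3 + 0.12·3 = 2.3 bits/symbol.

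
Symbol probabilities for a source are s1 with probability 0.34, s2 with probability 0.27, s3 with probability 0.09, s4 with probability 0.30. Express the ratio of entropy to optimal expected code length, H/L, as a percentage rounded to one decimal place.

93.6%

Entropy H = −Σ p log₂ p ≈ 1.8729 bits.
Huffman merges: 9/100+27/100→9/25; 3/10+17/50→16/25; 9/25+16/25→1. L = 2 ≈ 2.0000.
Efficiency = H/L = 1.8729/2.0000 = 93.6%.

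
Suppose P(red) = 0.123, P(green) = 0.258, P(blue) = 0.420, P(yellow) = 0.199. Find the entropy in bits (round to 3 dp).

H = −Σ pᵢ log₂ pᵢ.
−0.123·log₂(0.123) = 0.3719
−0.258·log₂(0.258) = 0.5043
−0.420·log₂(0.420) = 0.5256
−0.199·log₂(0.199) = 0.4635
Sum ≈ 1.8653 → 1.865 bits.

1.865 bits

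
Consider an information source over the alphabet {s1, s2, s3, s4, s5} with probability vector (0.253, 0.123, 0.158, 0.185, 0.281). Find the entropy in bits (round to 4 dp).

2.2591 bits

H = −Σ pᵢ log₂ pᵢ.
−0.253·log₂(0.253) = 0.5016
−0.123·log₂(0.123) = 0.3719
−0.158·log₂(0.158) = 0.4206
−0.185·log₂(0.185) = 0.4504
−0.281·log₂(0.281) = 0.5146
Sum ≈ 2.2591 → 2.2591 bits.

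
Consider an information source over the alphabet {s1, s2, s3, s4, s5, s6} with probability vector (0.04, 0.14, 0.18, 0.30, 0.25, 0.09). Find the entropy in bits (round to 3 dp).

2.362 bits

H = −Σ pᵢ log₂ pᵢ.
−0.04·log₂(0.04) = 0.1858
−0.14·log₂(0.14) = 0.3971
−0.18·log₂(0.18) = 0.4453
−0.30·log₂(0.30) = 0.5211
−0.25·log₂(0.25) = 0.5000
−0.09·log₂(0.09) = 0.3127
Sum ≈ 2.3619 → 2.362 bits.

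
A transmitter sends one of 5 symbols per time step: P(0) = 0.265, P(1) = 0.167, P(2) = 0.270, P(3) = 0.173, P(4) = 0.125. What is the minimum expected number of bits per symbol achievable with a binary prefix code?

2.292 bits/symbol

Repeatedly combine the two least-probable nodes; the expected code length is the sum of the merged weights.
merge 1/8 + 167/1000 → 73/250
merge 173/1000 + 53/200 → 219/500
merge 27/100 + 73/250 → 281/500
merge 219/500 + 281/500 → 1
L = 73/250 + 219/500 + 281/500 + 1 = 573/250 = 2.292 bits/symbol.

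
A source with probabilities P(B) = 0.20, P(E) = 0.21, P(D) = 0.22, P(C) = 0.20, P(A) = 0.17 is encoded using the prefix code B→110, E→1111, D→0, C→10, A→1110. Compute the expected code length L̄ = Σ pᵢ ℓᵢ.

2.74 bits/symbol

L̄ = Σ pᵢ·ℓᵢ = 0.20·3 + 0.21·4 + 0.22·1 + 0.20·2 + 0.17·4 = 2.74 bits/symbol.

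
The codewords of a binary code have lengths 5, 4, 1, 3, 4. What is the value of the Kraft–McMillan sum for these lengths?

With common denominator 2^5 = 32: Σ 2^(−ℓᵢ) = 1/32 + 2/32 + 16/32 + 4/32 + 2/32 = 25/32 = 0.78125.

0.78125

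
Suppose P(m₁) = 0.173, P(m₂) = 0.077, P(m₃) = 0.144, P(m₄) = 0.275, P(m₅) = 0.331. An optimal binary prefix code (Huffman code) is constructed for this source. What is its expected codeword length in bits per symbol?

2.221 bits/symbol

Repeatedly combine the two least-probable nodes; the expected code length is the sum of the merged weights.
merge 77/1000 + 18/125 → 221/1000
merge 173/1000 + 221/1000 → 197/500
merge 11/40 + 331/1000 → 303/500
merge 197/500 + 303/500 → 1
L = 221/1000 + 197/500 + 303/500 + 1 = 2221/1000 = 2.221 bits/symbol.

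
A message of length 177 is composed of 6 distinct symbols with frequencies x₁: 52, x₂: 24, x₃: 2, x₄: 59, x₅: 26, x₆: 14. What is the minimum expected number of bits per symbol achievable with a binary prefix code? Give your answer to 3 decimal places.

Probabilities are the counts divided by 177.
Repeatedly combine the two least-probable nodes; the expected code length is the sum of the merged weights.
merge 2/177 + 14/177 → 16/177
merge 16/177 + 8/59 → 40/177
merge 26/177 + 40/177 → 22/59
merge 52/177 + 1/3 → 37/59
merge 22/59 + 37/59 → 1
L = 16/177 + 40/177 + 22/59 + 37/59 + 1 = 410/177 ≈ 2.316 bits/symbol.

2.316 bits/symbol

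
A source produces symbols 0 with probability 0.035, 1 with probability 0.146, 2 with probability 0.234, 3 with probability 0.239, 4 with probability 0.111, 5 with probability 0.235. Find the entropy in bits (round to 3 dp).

H = −Σ pᵢ log₂ pᵢ.
−0.035·log₂(0.035) = 0.1693
−0.146·log₂(0.146) = 0.4053
−0.234·log₂(0.234) = 0.4903
−0.239·log₂(0.239) = 0.4935
−0.111·log₂(0.111) = 0.3520
−0.235·log₂(0.235) = 0.4910
Sum ≈ 2.4014 → 2.401 bits.

2.401 bits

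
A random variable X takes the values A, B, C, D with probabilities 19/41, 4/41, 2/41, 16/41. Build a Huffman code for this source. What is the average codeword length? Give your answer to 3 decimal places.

1.683 bits/symbol

Repeatedly combine the two least-probable nodes; the expected code length is the sum of the merged weights.
merge 2/41 + 4/41 → 6/41
merge 6/41 + 16/41 → 22/41
merge 19/41 + 22/41 → 1
L = 6/41 + 22/41 + 1 = 69/41 ≈ 1.683 bits/symbol.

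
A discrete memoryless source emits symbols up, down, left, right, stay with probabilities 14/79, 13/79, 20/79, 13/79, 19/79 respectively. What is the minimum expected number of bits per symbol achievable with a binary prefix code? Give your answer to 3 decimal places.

2.329 bits/symbol

Repeatedly combine the two least-probable nodes; the expected code length is the sum of the merged weights.
merge 13/79 + 13/79 → 26/79
merge 14/79 + 19/79 → 33/79
merge 20/79 + 26/79 → 46/79
merge 33/79 + 46/79 → 1
L = 26/79 + 33/79 + 46/79 + 1 = 184/79 ≈ 2.329 bits/symbol.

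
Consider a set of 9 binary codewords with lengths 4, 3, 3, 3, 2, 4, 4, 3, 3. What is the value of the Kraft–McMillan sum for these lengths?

1.0625

With common denominator 2^4 = 16: Σ 2^(−ℓᵢ) = 1/16 + 2/16 + 2/16 + 2/16 + 4/16 + 1/16 + 1/16 + 2/16 + 2/16 = 17/16 = 1.0625.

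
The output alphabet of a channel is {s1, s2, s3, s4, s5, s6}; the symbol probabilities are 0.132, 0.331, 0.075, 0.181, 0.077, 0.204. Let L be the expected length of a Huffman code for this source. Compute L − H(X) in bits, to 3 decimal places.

0.043 bits

Entropy H = −Σ p log₂ p ≈ 2.3929 bits.
Huffman merges: 3/40+77/1000→19/125; 33/250+19/125→71/250; 181/1000+51/250→77/200; 71/250+331/1000→123/200; 77/200+123/200→1. L = 609/250 ≈ 2.4360.
L − H = 2.4360 − 2.3929 = 0.043 bits.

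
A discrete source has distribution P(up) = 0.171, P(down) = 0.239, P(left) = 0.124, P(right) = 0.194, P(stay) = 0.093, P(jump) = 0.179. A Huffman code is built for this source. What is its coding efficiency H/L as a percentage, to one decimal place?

98.3%

Entropy H = −Σ p log₂ p ≈ 2.5246 bits.
Huffman merges: 93/1000+31/250→217/1000; 171/1000+179/1000→7/20; 97/500+217/1000→411/1000; 239/1000+7/20→589/1000; 411/1000+589/1000→1. L = 2567/1000 ≈ 2.5670.
Efficiency = H/L = 2.5246/2.5670 = 98.3%.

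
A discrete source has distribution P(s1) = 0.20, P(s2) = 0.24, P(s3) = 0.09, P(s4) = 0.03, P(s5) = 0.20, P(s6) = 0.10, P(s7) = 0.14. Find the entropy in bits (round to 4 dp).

2.6166 bits

H = −Σ pᵢ log₂ pᵢ.
−0.20·log₂(0.20) = 0.4644
−0.24·log₂(0.24) = 0.4941
−0.09·log₂(0.09) = 0.3127
−0.03·log₂(0.03) = 0.1518
−0.20·log₂(0.20) = 0.4644
−0.10·log₂(0.10) = 0.3322
−0.14·log₂(0.14) = 0.3971
Sum ≈ 2.6166 → 2.6166 bits.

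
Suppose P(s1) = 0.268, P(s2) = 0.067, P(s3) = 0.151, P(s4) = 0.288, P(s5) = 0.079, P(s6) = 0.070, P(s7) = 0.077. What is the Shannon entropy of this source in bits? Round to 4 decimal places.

2.5421 bits

H = −Σ pᵢ log₂ pᵢ.
−0.268·log₂(0.268) = 0.5091
−0.067·log₂(0.067) = 0.2613
−0.151·log₂(0.151) = 0.4118
−0.288·log₂(0.288) = 0.5172
−0.079·log₂(0.079) = 0.2893
−0.070·log₂(0.070) = 0.2686
−0.077·log₂(0.077) = 0.2848
Sum ≈ 2.5421 → 2.5421 bits.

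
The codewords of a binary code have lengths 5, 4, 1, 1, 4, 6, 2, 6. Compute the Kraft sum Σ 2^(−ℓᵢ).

With common denominator 2^6 = 64: Σ 2^(−ℓᵢ) = 2/64 + 4/64 + 32/64 + 32/64 + 4/64 + 1/64 + 16/64 + 1/64 = 92/64 = 1.4375.

1.4375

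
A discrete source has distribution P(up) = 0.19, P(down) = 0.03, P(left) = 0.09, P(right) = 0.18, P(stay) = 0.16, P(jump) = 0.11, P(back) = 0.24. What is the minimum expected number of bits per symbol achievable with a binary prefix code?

2.69 bits/symbol

Repeatedly combine the two least-probable nodes; the expected code length is the sum of the merged weights.
merge 3/100 + 9/100 → 3/25
merge 11/100 + 3/25 → 23/100
merge 4/25 + 9/50 → 17/50
merge 19/100 + 23/100 → 21/50
merge 6/25 + 17/50 → 29/50
merge 21/50 + 29/50 → 1
L = 3/25 + 23/100 + 17/50 + 21/50 + 29/50 + 1 = 269/100 = 2.69 bits/symbol.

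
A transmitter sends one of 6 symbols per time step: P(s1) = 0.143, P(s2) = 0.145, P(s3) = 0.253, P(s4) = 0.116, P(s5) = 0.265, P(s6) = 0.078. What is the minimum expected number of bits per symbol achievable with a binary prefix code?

2.482 bits/symbol

Repeatedly combine the two least-probable nodes; the expected code length is the sum of the merged weights.
merge 39/500 + 29/250 → 97/500
merge 143/1000 + 29/200 → 36/125
merge 97/500 + 253/1000 → 447/1000
merge 53/200 + 36/125 → 553/1000
merge 447/1000 + 553/1000 → 1
L = 97/500 + 36/125 + 447/1000 + 553/1000 + 1 = 1241/500 = 2.482 bits/symbol.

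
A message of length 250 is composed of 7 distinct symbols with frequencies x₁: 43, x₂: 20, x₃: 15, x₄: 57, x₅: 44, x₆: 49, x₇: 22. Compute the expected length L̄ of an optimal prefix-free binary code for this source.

Probabilities are the counts divided by 250.
Repeatedly combine the two least-probable nodes; the expected code length is the sum of the merged weights.
merge 3/50 + 2/25 → 7/50
merge 11/125 + 7/50 → 57/250
merge 43/250 + 22/125 → 87/250
merge 49/250 + 57/250 → 53/125
merge 57/250 + 87/250 → 72/125
merge 53/125 + 72/125 → 1
L = 7/50 + 57/250 + 87/250 + 53/125 + 72/125 + 1 = 679/250 = 2.716 bits/symbol.

2.716 bits/symbol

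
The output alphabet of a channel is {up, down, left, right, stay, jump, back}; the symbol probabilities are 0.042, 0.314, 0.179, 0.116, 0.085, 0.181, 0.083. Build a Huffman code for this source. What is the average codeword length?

2.63 bits/symbol

Repeatedly combine the two least-probable nodes; the expected code length is the sum of the merged weights.
merge 21/500 + 83/1000 → 1/8
merge 17/200 + 29/250 → 201/1000
merge 1/8 + 179/1000 → 38/125
merge 181/1000 + 201/1000 → 191/500
merge 38/125 + 157/500 → 309/500
merge 191/500 + 309/500 → 1
L = 1/8 + 201/1000 + 38/125 + 191/500 + 309/500 + 1 = 263/100 = 2.63 bits/symbol.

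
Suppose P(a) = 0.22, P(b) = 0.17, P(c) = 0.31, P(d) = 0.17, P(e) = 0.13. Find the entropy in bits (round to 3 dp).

H = −Σ pᵢ log₂ pᵢ.
−0.22·log₂(0.22) = 0.4806
−0.17·log₂(0.17) = 0.4346
−0.31·log₂(0.31) = 0.5238
−0.17·log₂(0.17) = 0.4346
−0.13·log₂(0.13) = 0.3826
Sum ≈ 2.2562 → 2.256 bits.

2.256 bits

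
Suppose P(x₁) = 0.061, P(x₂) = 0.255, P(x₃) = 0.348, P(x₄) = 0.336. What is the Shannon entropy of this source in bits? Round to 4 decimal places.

H = −Σ pᵢ log₂ pᵢ.
−0.061·log₂(0.061) = 0.2461
−0.255·log₂(0.255) = 0.5027
−0.348·log₂(0.348) = 0.5299
−0.336·log₂(0.336) = 0.5287
Sum ≈ 1.8075 → 1.8075 bits.

1.8075 bits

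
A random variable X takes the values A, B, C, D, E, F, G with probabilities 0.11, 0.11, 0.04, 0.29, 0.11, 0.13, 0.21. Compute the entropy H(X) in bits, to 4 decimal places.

2.6100 bits

H = −Σ pᵢ log₂ pᵢ.
−0.11·log₂(0.11) = 0.3503
−0.11·log₂(0.11) = 0.3503
−0.04·log₂(0.04) = 0.1858
−0.29·log₂(0.29) = 0.5179
−0.11·log₂(0.11) = 0.3503
−0.13·log₂(0.13) = 0.3826
−0.21·log₂(0.21) = 0.4728
Sum ≈ 2.6100 → 2.6100 bits.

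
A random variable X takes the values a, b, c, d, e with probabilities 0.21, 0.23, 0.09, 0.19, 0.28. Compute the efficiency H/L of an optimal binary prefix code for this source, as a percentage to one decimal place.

98.4%

Entropy H = −Σ p log₂ p ≈ 2.2426 bits.
Huffman merges: 9/100+19/100→7/25; 21/100+23/100→11/25; 7/25+7/25→14/25; 11/25+14/25→1. L = 57/25 ≈ 2.2800.
Efficiency = H/L = 2.2426/2.2800 = 98.4%.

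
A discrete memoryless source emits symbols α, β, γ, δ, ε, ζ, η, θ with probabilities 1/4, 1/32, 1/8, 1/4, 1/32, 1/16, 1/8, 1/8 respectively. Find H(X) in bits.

Each probability is a power of 1/2, so log₂(1/p) is an integer.
H = Σ p·log₂(1/p) = 1/4·2 + 1/32·5 + 1/8·3 + 1/4·2 + 1/32·5 + 1/16·4 + 1/8·3 + 1/8·3 = 2.6875 bits.

2.6875 bits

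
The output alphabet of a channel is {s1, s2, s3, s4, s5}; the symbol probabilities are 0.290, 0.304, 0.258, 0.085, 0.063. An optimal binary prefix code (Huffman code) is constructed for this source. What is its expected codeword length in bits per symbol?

Repeatedly combine the two least-probable nodes; the expected code length is the sum of the merged weights.
merge 63/1000 + 17/200 → 37/250
merge 37/250 + 129/500 → 203/500
merge 29/100 + 38/125 → 297/500
merge 203/500 + 297/500 → 1
L = 37/250 + 203/500 + 297/500 + 1 = 537/250 = 2.148 bits/symbol.

2.148 bits/symbol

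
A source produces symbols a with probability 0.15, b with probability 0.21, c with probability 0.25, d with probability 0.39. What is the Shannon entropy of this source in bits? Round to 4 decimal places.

H = −Σ pᵢ log₂ pᵢ.
−0.15·log₂(0.15) = 0.4105
−0.21·log₂(0.21) = 0.4728
−0.25·log₂(0.25) = 0.5000
−0.39·log₂(0.39) = 0.5298
Sum ≈ 1.9132 → 1.9132 bits.

1.9132 bits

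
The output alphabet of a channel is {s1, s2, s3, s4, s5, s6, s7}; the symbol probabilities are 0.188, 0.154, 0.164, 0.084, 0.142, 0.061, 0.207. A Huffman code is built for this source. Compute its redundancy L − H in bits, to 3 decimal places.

0.037 bits

Entropy H = −Σ p log₂ p ≈ 2.7133 bits.
Huffman merges: 61/1000+21/250→29/200; 71/500+29/200→287/1000; 77/500+41/250→159/500; 47/250+207/1000→79/200; 287/1000+159/500→121/200; 79/200+121/200→1. L = 11/4 ≈ 2.7500.
L − H = 2.7500 − 2.7133 = 0.037 bits.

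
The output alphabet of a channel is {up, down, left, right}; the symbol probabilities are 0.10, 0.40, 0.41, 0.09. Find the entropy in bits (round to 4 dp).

1.7010 bits

H = −Σ pᵢ log₂ pᵢ.
−0.10·log₂(0.10) = 0.3322
−0.40·log₂(0.40) = 0.5288
−0.41·log₂(0.41) = 0.5274
−0.09·log₂(0.09) = 0.3127
Sum ≈ 1.7010 → 1.7010 bits.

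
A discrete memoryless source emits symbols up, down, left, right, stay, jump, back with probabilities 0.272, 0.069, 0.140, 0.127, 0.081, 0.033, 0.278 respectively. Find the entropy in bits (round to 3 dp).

H = −Σ pᵢ log₂ pᵢ.
−0.272·log₂(0.272) = 0.5109
−0.069·log₂(0.069) = 0.2662
−0.140·log₂(0.140) = 0.3971
−0.127·log₂(0.127) = 0.3781
−0.081·log₂(0.081) = 0.2937
−0.033·log₂(0.033) = 0.1624
−0.278·log₂(0.278) = 0.5134
Sum ≈ 2.5218 → 2.522 bits.

2.522 bits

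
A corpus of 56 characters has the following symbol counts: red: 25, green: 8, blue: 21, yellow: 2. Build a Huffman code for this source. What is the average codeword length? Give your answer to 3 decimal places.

1.732 bits/symbol

Probabilities are the counts divided by 56.
Repeatedly combine the two least-probable nodes; the expected code length is the sum of the merged weights.
merge 1/28 + 1/7 → 5/28
merge 5/28 + 3/8 → 31/56
merge 25/56 + 31/56 → 1
L = 5/28 + 31/56 + 1 = 97/56 ≈ 1.732 bits/symbol.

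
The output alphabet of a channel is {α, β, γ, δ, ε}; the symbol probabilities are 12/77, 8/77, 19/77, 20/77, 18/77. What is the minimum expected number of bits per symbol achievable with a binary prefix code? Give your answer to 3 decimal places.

2.260 bits/symbol

Repeatedly combine the two least-probable nodes; the expected code length is the sum of the merged weights.
merge 8/77 + 12/77 → 20/77
merge 18/77 + 19/77 → 37/77
merge 20/77 + 20/77 → 40/77
merge 37/77 + 40/77 → 1
L = 20/77 + 37/77 + 40/77 + 1 = 174/77 ≈ 2.260 bits/symbol.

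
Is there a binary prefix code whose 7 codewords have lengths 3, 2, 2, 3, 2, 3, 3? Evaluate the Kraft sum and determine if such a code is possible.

With common denominator 2^3 = 8: Σ 2^(−ℓᵢ) = 1/8 + 2/8 + 2/8 + 1/8 + 2/8 + 1/8 + 1/8 = 10/8 = 1.25.
Kraft's inequality requires Σ ≤ 1; here Σ = 1.25 > 1, so no such prefix code exists.

1.25; no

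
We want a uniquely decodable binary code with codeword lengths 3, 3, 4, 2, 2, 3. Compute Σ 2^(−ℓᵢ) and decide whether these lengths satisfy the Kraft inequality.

With common denominator 2^4 = 16: Σ 2^(−ℓᵢ) = 2/16 + 2/16 + 1/16 + 4/16 + 4/16 + 2/16 = 15/16 = 0.9375.
Kraft's inequality requires Σ ≤ 1; here Σ = 0.9375 ≤ 1, so such a prefix code exists.

0.9375; yes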